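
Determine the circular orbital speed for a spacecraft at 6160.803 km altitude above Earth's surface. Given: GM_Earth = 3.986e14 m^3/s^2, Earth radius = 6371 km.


r = R_E + alt = 6371.0 + 6160.803 = 12531.8030 km = 1.2531803e+07 m
v = sqrt(mu/r) = sqrt(3.986e14 / 1.2531803e+07) = 5639.7762 m/s = 5.6398 km/s

5.6398 km/s


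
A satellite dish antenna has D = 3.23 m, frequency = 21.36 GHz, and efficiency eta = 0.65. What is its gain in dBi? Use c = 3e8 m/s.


lambda = c/f = 3e8 / 2.136e+10 = 0.01404494 m
G = eta*(pi*D/lambda)^2 = 0.65*(pi*3.23/0.01404494)^2
G = 339295.5267 (linear)
G = 10*log10(339295.5267) = 55.3058 dBi

55.3058 dBi


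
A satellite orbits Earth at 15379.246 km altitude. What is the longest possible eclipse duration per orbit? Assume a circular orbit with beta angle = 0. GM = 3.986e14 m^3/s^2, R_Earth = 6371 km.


r = 21750.2460 km
T = 532.0546 min
Eclipse fraction = arcsin(R_E/r)/pi = arcsin(6371.0000/21750.2460)/pi
= arcsin(0.2929162)/pi = 0.09462571
Eclipse duration = 0.09462571 * 532.0546 = 50.3460 min

50.3460 minutes


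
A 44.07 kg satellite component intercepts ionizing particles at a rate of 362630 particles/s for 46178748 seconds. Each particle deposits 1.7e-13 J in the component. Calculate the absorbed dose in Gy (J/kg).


Total energy deposited = rate * time * E_per
  = 362630 * 46178748 * 1.7e-13 = 2.8468 J
Dose = E_total / mass = 2.8468 / 44.07
Dose = 0.06459691 Gy

0.0646 Gy


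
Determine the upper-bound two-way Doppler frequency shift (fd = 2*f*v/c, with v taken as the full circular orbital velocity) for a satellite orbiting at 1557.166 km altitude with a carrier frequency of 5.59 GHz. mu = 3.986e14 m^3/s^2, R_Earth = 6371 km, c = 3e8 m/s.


r = 7.928166e+06 m
v = sqrt(mu/r) = 7090.5885 m/s (worst-case radial velocity)
f = 5.59 GHz = 5.59e+09 Hz
fd = 2*f*v/c = 2*5.59e+09*7090.5885/3.0e+08
fd = 264242.5968 Hz

264242.5968 Hz


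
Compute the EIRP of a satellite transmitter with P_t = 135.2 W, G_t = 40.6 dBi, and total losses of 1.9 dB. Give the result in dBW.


Pt = 135.2 W = 21.3098 dBW
EIRP = Pt_dBW + Gt - losses = 21.3098 + 40.6 - 1.9 = 60.0098 dBW

60.0098 dBW


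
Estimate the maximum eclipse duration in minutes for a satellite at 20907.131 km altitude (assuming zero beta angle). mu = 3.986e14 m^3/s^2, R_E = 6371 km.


r = 27278.1310 km
T = 747.2775 min
Eclipse fraction = arcsin(R_E/r)/pi = arcsin(6371.0000/27278.1310)/pi
= arcsin(0.2335571)/pi = 0.07503656
Eclipse duration = 0.07503656 * 747.2775 = 56.0731 min

56.0731 minutes


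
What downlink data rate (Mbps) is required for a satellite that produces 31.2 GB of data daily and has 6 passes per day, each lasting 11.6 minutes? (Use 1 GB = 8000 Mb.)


total contact time = 6 * 11.6 * 60 = 4176.0000 s
data = 31.2 GB = 249600.0000 Mb
rate = 249600.0000 / 4176.0000 = 59.7701 Mbps

59.7701 Mbps


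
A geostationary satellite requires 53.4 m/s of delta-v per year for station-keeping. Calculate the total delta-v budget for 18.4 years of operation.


dV = rate * years = 53.4 * 18.4
dV = 982.5600 m/s

982.5600 m/s


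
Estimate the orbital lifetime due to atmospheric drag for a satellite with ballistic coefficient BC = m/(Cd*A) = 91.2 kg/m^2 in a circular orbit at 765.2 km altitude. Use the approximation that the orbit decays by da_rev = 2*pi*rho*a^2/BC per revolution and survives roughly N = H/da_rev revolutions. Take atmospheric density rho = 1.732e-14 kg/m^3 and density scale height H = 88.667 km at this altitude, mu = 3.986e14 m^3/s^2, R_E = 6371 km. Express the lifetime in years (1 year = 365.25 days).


a = R_E + alt = 7136.2000 km = 7.1362e+06 m
da_rev = 2*pi*rho*a^2/BC = 2*pi*1.732e-14*(7.1362e+06)^2/91.2 = 0.0607668807 m per revolution
N = H/da_rev = 88667.0000 m / 0.0607668807 m = 1.4591336e+06 revolutions
P = 2*pi*sqrt(a^3/mu) = 5999.4542 s
lifetime = N*P = 1.4591336e+06 * 5999.4542 = 8.7540054e+09 s = 101319.5073 days
years = 101319.5073 / 365.25 = 277.3977 years

277.3977 years


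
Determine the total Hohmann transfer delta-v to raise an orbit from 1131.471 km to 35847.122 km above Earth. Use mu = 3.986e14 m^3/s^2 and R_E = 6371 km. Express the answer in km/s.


r1 = 7502.4710 km = 7.502471e+06 m
r2 = 42218.1220 km = 4.2218122e+07 m
dv1 = sqrt(mu/r1)*(sqrt(2*r2/(r1+r2)) - 1) = 2209.6943 m/s
dv2 = sqrt(mu/r2)*(1 - sqrt(2*r1/(r1+r2))) = 1384.7096 m/s
total dv = |dv1| + |dv2| = 2209.6943 + 1384.7096 = 3594.4040 m/s = 3.5944 km/s

3.5944 km/s


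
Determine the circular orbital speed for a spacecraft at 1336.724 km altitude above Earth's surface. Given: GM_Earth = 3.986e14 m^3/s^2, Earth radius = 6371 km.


r = R_E + alt = 6371.0 + 1336.724 = 7707.7240 km = 7.707724e+06 m
v = sqrt(mu/r) = sqrt(3.986e14 / 7.707724e+06) = 7191.2696 m/s = 7.1913 km/s

7.1913 km/s


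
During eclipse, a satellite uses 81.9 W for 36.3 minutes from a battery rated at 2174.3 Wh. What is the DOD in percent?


E_used = P * t / 60 = 81.9 * 36.3 / 60 = 49.5495 Wh
DOD = E_used / E_total * 100 = 49.5495 / 2174.3 * 100
DOD = 2.2789 %

2.2789 %


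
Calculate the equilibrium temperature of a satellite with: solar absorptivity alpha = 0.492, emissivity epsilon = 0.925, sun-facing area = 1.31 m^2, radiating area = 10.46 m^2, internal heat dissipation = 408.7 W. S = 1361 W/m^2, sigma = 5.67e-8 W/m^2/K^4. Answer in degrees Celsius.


Numerator = alpha*S*A_sun + Q_int = 0.492*1361*1.31 + 408.7 = 1285.8917 W
Denominator = eps*sigma*A_rad = 0.925*5.67e-8*10.46 = 5.4860085e-07 W/K^4
T^4 = 2.3439477e+09 K^4
T = 220.0326 K = -53.1174 C

-53.1174 degrees Celsius


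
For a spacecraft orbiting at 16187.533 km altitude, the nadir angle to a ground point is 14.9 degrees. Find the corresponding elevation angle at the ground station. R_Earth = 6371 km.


r = R_E + alt = 22558.5330 km
Law of sines in the satellite / Earth-center / ground-point triangle:
  sin(nadir)/R_E = sin(90 + el)/r  =>  cos(el) = (r/R_E)*sin(nadir)
cos(el) = (22558.5330 / 6371.0000) * sin(14.9 deg) = 0.9104597
el = arccos(0.9104597) = 24.4310 deg
(Earth-central angle = 90 - nadir - el = 50.6690 deg)

24.4310 degrees


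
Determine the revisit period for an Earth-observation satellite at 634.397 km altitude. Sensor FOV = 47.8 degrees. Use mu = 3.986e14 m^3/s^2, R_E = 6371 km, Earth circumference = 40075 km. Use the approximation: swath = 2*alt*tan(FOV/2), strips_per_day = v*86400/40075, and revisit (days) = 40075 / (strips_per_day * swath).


swath = 2*634.397*tan(0.4171337) = 562.2521 km
v = sqrt(mu/r) = 7543.1418 m/s = 7.5431 km/s
strips/day = v*86400/40075 = 7.5431*86400/40075 = 16.2627
coverage/day = strips * swath = 16.2627 * 562.2521 = 9143.7338 km
revisit = 40075 / 9143.7338 = 4.3828 days

4.3828 days


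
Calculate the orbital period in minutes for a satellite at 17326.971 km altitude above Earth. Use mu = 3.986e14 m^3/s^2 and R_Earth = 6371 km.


r = 23697.9710 km = 2.3697971e+07 m
T = 2*pi*sqrt(r^3/mu) = 2*pi*sqrt(1.3308634e+22 / 3.986e14)
T = 36305.9635 s = 605.0994 min

605.0994 minutes


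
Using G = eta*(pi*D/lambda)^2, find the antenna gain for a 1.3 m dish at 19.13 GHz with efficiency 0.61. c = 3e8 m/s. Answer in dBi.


lambda = c/f = 3e8 / 1.913e+10 = 0.01568217 m
G = eta*(pi*D/lambda)^2 = 0.61*(pi*1.3/0.01568217)^2
G = 41371.7332 (linear)
G = 10*log10(41371.7332) = 46.1670 dBi

46.1670 dBi


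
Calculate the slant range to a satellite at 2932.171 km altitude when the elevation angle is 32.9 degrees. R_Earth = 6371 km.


h = 2932.171 km, el = 32.9 deg
d = -R_E*sin(el) + sqrt((R_E*sin(el))^2 + 2*R_E*h + h^2)
d = -6371.0000*sin(0.5742133) + sqrt((6371.0000*0.5431744)^2 + 2*6371.0000*2932.171 + 2932.171^2)
d = 4150.9306 km

4150.9306 km


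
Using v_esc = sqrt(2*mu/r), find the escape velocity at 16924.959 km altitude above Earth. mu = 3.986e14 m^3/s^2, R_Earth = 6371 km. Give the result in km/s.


r = 6371.0 + 16924.959 = 23295.9590 km = 2.3295959e+07 m
v_esc = sqrt(2*mu/r) = sqrt(2*3.986e14 / 2.3295959e+07)
v_esc = 5849.8314 m/s = 5.8498 km/s

5.8498 km/s


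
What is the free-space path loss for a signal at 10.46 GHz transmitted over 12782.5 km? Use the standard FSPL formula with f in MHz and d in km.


f = 10.46 GHz = 10460.0000 MHz
d = 12782.5 km
FSPL = 32.44 + 20*log10(10460.0000) + 20*log10(12782.5)
FSPL = 32.44 + 80.3906 + 82.1323
FSPL = 194.9629 dB

194.9629 dB


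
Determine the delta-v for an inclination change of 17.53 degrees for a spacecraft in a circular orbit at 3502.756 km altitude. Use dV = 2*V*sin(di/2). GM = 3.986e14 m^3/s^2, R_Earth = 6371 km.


r = 9873.7560 km = 9.873756e+06 m
V = sqrt(mu/r) = 6353.7109 m/s
di = 17.53 deg = 0.3059562 rad
dV = 2*V*sin(di/2) = 2*6353.7109*sin(0.1529781)
dV = 1936.3841 m/s = 1.9364 km/s

1.9364 km/s


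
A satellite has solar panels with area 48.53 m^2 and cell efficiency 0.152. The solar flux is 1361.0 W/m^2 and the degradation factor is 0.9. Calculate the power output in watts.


P = area * eta * S * degradation
P = 48.53 * 0.152 * 1361.0 * 0.9
P = 9035.5483 W

9035.5483 W


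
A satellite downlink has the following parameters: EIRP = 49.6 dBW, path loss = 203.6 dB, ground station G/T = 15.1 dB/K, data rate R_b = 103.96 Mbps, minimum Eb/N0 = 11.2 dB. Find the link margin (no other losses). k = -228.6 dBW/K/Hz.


C/N0 = EIRP - FSPL + G/T - k = 49.6 - 203.6 + 15.1 - (-228.6)
C/N0 = 89.7000 dB-Hz
R_b = 103.96 Mbps = 1.0396e+08 bps -> 10*log10(R_b) = 80.1687 dB-Hz
Eb/N0 = C/N0 - 10*log10(R_b) = 89.7000 - 80.1687 = 9.5313 dB
Margin = Eb/N0 - Eb/N0_req = 9.5313 - 11.2 = -1.6687 dB (negative margin: link does not close)

-1.6687 dB


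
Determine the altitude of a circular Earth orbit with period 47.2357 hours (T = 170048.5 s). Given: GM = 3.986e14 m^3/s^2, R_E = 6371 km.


T = 170048.5 s
r = (mu*T^2/(4*pi^2))^(1/3) = (3.986e14 * 170048.5^2 / (4*pi^2))^(1/3)
r = 6.6339835e+07 m = 66339.8354 km
alt = r - R_E = 66339.8354 - 6371 = 59968.8354 km

59968.8354 km


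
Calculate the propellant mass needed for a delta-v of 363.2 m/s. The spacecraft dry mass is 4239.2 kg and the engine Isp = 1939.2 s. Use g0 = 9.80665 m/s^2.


ve = Isp * g0 = 1939.2 * 9.80665 = 19017.055680 m/s
mass ratio = exp(dv/ve) = exp(363.2/19017.055680) = 1.01928219
m_prop = m_dry * (mr - 1) = 4239.2 * (1.01928219 - 1)
m_prop = 81.7411 kg

81.7411 kg


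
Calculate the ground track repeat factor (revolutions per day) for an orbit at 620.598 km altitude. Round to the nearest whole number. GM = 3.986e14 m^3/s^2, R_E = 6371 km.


r = 6.991598e+06 m
T = 2*pi*sqrt(r^3/mu) = 5818.0292 s = 96.9672 min
revs/day = 1440 / 96.9672 = 14.8504
Rounded: 15 revolutions per day

15 revolutions per day


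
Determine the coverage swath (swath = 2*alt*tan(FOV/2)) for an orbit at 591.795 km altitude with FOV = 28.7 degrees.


FOV = 28.7 deg = 0.5009095 rad
swath = 2 * alt * tan(FOV/2) = 2 * 591.795 * tan(0.2504547)
swath = 2 * 591.795 * 0.2558264
swath = 302.7935 km

302.7935 km


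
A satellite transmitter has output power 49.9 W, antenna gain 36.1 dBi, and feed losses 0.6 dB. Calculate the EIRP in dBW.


Pt = 49.9 W = 16.9810 dBW
EIRP = Pt_dBW + Gt - losses = 16.9810 + 36.1 - 0.6 = 52.4810 dBW

52.4810 dBW


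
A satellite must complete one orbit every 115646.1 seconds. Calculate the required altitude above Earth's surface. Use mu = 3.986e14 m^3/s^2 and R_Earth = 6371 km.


T = 115646.1 s
r = (mu*T^2/(4*pi^2))^(1/3) = (3.986e14 * 115646.1^2 / (4*pi^2))^(1/3)
r = 5.1303443e+07 m = 51303.4432 km
alt = r - R_E = 51303.4432 - 6371 = 44932.4432 km

44932.4432 km


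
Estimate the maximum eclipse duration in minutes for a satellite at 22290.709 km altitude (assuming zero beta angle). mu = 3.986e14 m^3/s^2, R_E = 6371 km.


r = 28661.7090 km
T = 804.8466 min
Eclipse fraction = arcsin(R_E/r)/pi = arcsin(6371.0000/28661.7090)/pi
= arcsin(0.2222826)/pi = 0.07135077
Eclipse duration = 0.07135077 * 804.8466 = 57.4264 min

57.4264 minutes


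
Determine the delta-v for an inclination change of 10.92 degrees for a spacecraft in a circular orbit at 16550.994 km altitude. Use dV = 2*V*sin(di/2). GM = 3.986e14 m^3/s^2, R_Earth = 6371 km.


r = 22921.9940 km = 2.2921994e+07 m
V = sqrt(mu/r) = 4170.0614 m/s
di = 10.92 deg = 0.19059 rad
dV = 2*V*sin(di/2) = 2*4170.0614*sin(0.09529498)
dV = 793.5695 m/s = 0.7935695 km/s

0.7936 km/s


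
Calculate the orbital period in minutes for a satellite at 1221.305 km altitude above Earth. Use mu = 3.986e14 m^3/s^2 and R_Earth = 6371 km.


r = 7592.3050 km = 7.592305e+06 m
T = 2*pi*sqrt(r^3/mu) = 2*pi*sqrt(4.3764396e+20 / 3.986e14)
T = 6583.7251 s = 109.7288 min

109.7288 minutes


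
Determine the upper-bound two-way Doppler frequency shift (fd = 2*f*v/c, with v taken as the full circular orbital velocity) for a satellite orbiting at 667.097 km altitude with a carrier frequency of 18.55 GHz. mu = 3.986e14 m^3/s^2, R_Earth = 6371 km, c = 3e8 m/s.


r = 7.038097e+06 m
v = sqrt(mu/r) = 7525.5981 m/s (worst-case radial velocity)
f = 18.55 GHz = 1.855e+10 Hz
fd = 2*f*v/c = 2*1.855e+10*7525.5981/3.0e+08
fd = 930665.6355 Hz

930665.6355 Hz


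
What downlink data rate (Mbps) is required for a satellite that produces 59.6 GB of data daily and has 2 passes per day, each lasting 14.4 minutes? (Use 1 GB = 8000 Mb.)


total contact time = 2 * 14.4 * 60 = 1728.0000 s
data = 59.6 GB = 476800.0000 Mb
rate = 476800.0000 / 1728.0000 = 275.9259 Mbps

275.9259 Mbps


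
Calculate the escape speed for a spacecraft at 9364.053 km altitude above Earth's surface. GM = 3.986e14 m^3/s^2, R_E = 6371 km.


r = 6371.0 + 9364.053 = 15735.0530 km = 1.5735053e+07 m
v_esc = sqrt(2*mu/r) = sqrt(2*3.986e14 / 1.5735053e+07)
v_esc = 7117.8616 m/s = 7.1179 km/s

7.1179 km/s


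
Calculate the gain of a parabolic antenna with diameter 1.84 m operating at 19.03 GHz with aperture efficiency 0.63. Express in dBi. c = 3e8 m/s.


lambda = c/f = 3e8 / 1.903e+10 = 0.01576458 m
G = eta*(pi*D/lambda)^2 = 0.63*(pi*1.84/0.01576458)^2
G = 84705.3825 (linear)
G = 10*log10(84705.3825) = 49.2791 dBi

49.2791 dBi


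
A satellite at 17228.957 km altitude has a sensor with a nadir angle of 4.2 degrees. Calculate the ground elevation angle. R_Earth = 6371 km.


r = R_E + alt = 23599.9570 km
Law of sines in the satellite / Earth-center / ground-point triangle:
  sin(nadir)/R_E = sin(90 + el)/r  =>  cos(el) = (r/R_E)*sin(nadir)
cos(el) = (23599.9570 / 6371.0000) * sin(4.2 deg) = 0.2712947
el = arccos(0.2712947) = 74.2587 deg
(Earth-central angle = 90 - nadir - el = 11.5413 deg)

74.2587 degrees


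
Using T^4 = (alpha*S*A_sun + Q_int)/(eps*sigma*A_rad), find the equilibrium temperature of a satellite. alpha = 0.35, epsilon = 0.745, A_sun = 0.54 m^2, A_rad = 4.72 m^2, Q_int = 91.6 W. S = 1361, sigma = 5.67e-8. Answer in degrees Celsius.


Numerator = alpha*S*A_sun + Q_int = 0.35*1361*0.54 + 91.6 = 348.8290 W
Denominator = eps*sigma*A_rad = 0.745*5.67e-8*4.72 = 1.9937988e-07 W/K^4
T^4 = 1.7495697e+09 K^4
T = 204.5186 K = -68.6314 C

-68.6314 degrees Celsius


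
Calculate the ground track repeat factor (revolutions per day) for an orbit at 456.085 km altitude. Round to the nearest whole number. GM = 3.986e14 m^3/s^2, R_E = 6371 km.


r = 6.827085e+06 m
T = 2*pi*sqrt(r^3/mu) = 5613.8937 s = 93.5649 min
revs/day = 1440 / 93.5649 = 15.3904
Rounded: 15 revolutions per day

15 revolutions per day


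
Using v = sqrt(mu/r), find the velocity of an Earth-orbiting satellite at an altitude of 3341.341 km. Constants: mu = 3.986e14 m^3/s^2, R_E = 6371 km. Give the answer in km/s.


r = R_E + alt = 6371.0 + 3341.341 = 9712.3410 km = 9.712341e+06 m
v = sqrt(mu/r) = sqrt(3.986e14 / 9.712341e+06) = 6406.2914 m/s = 6.4063 km/s

6.4063 km/s


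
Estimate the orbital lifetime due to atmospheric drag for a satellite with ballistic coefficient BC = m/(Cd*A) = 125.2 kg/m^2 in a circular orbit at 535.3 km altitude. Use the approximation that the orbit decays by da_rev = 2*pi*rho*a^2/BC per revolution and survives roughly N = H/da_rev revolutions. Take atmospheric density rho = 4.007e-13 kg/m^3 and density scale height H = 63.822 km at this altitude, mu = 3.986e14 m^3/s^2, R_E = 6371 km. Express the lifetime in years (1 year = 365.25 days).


a = R_E + alt = 6906.3000 km = 6.9063e+06 m
da_rev = 2*pi*rho*a^2/BC = 2*pi*4.007e-13*(6.9063e+06)^2/125.2 = 0.959148299 m per revolution
N = H/da_rev = 63822.0000 m / 0.959148299 m = 66540.2838 revolutions
P = 2*pi*sqrt(a^3/mu) = 5711.8840 s
lifetime = N*P = 66540.2838 * 5711.8840 = 3.8007038e+08 s = 4398.9628 days
years = 4398.9628 / 365.25 = 12.0437 years

12.0437 years


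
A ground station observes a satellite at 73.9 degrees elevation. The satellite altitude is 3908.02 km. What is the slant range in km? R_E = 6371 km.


h = 3908.02 km, el = 73.9 deg
d = -R_E*sin(el) + sqrt((R_E*sin(el))^2 + 2*R_E*h + h^2)
d = -6371.0000*sin(1.2898) + sqrt((6371.0000*0.9607792)^2 + 2*6371.0000*3908.02 + 3908.02^2)
d = 4004.9202 km

4004.9202 km


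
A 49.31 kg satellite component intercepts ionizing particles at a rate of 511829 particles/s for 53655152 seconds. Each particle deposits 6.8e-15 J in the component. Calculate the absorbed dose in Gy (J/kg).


Total energy deposited = rate * time * E_per
  = 511829 * 53655152 * 6.8e-15 = 0.1867434 J
Dose = E_total / mass = 0.1867434 / 49.31
Dose = 0.00378713 Gy

0.0038 Gy


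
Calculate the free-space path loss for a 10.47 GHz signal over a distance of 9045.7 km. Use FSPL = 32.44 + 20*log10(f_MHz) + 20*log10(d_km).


f = 10.47 GHz = 10470.0000 MHz
d = 9045.7 km
FSPL = 32.44 + 20*log10(10470.0000) + 20*log10(9045.7)
FSPL = 32.44 + 80.3989 + 79.1288
FSPL = 191.9678 dB

191.9678 dB


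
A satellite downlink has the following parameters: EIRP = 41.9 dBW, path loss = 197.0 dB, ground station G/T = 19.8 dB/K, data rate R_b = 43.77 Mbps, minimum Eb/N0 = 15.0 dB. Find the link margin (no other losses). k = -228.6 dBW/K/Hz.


C/N0 = EIRP - FSPL + G/T - k = 41.9 - 197.0 + 19.8 - (-228.6)
C/N0 = 93.3000 dB-Hz
R_b = 43.77 Mbps = 4.377e+07 bps -> 10*log10(R_b) = 76.4118 dB-Hz
Eb/N0 = C/N0 - 10*log10(R_b) = 93.3000 - 76.4118 = 16.8882 dB
Margin = Eb/N0 - Eb/N0_req = 16.8882 - 15.0 = 1.8882 dB (link closes)

1.8882 dB


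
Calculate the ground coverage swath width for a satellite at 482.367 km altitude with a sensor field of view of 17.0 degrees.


FOV = 17.0 deg = 0.296706 rad
swath = 2 * alt * tan(FOV/2) = 2 * 482.367 * tan(0.148353)
swath = 2 * 482.367 * 0.149451
swath = 144.1805 km

144.1805 km


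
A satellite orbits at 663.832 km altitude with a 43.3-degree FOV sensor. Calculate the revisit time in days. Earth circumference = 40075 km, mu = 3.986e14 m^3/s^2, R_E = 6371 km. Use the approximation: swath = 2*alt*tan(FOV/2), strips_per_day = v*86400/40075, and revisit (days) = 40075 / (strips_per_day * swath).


swath = 2*663.832*tan(0.3778638) = 527.0001 km
v = sqrt(mu/r) = 7527.3443 m/s = 7.5273 km/s
strips/day = v*86400/40075 = 7.5273*86400/40075 = 16.2286
coverage/day = strips * swath = 16.2286 * 527.0001 = 8552.4915 km
revisit = 40075 / 8552.4915 = 4.6858 days

4.6858 days


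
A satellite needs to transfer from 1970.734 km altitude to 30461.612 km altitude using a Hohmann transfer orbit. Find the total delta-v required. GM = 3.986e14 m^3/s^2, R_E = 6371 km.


r1 = 8341.7340 km = 8.341734e+06 m
r2 = 36832.6120 km = 3.6832612e+07 m
dv1 = sqrt(mu/r1)*(sqrt(2*r2/(r1+r2)) - 1) = 1914.6727 m/s
dv2 = sqrt(mu/r2)*(1 - sqrt(2*r1/(r1+r2))) = 1290.5009 m/s
total dv = |dv1| + |dv2| = 1914.6727 + 1290.5009 = 3205.1736 m/s = 3.2052 km/s

3.2052 km/s


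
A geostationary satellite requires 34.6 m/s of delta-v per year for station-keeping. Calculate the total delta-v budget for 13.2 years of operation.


dV = rate * years = 34.6 * 13.2
dV = 456.7200 m/s

456.7200 m/s


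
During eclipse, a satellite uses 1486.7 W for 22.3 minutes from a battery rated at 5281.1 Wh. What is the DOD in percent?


E_used = P * t / 60 = 1486.7 * 22.3 / 60 = 552.5568 Wh
DOD = E_used / E_total * 100 = 552.5568 / 5281.1 * 100
DOD = 10.4629 %

10.4629 %


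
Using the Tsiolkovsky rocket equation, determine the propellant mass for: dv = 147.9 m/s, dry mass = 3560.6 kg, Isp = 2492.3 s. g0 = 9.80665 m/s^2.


ve = Isp * g0 = 2492.3 * 9.80665 = 24441.113795 m/s
mass ratio = exp(dv/ve) = exp(147.9/24441.113795) = 1.00606963
m_prop = m_dry * (mr - 1) = 3560.6 * (1.00606963 - 1)
m_prop = 21.6115 kg

21.6115 kg


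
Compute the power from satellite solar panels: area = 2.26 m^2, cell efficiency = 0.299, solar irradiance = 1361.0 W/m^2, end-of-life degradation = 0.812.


P = area * eta * S * degradation
P = 2.26 * 0.299 * 1361.0 * 0.812
P = 746.7819 W

746.7819 W


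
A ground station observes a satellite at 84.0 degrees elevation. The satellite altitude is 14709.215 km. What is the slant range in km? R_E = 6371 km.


h = 14709.215 km, el = 84.0 deg
d = -R_E*sin(el) + sqrt((R_E*sin(el))^2 + 2*R_E*h + h^2)
d = -6371.0000*sin(1.4661) + sqrt((6371.0000*0.9945219)^2 + 2*6371.0000*14709.215 + 14709.215^2)
d = 14733.5943 km

14733.5943 km


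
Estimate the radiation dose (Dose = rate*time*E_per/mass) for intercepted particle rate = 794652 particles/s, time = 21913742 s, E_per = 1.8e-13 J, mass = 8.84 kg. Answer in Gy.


Total energy deposited = rate * time * E_per
  = 794652 * 21913742 * 1.8e-13 = 3.1345 J
Dose = E_total / mass = 3.1345 / 8.84
Dose = 0.3545796 Gy

0.3546 Gy


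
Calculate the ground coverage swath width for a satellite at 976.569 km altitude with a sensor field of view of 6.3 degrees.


FOV = 6.3 deg = 0.1099557 rad
swath = 2 * alt * tan(FOV/2) = 2 * 976.569 * tan(0.05497787)
swath = 2 * 976.569 * 0.05503333
swath = 107.4877 km

107.4877 km


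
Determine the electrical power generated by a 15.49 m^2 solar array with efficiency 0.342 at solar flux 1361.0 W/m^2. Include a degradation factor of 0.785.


P = area * eta * S * degradation
P = 15.49 * 0.342 * 1361.0 * 0.785
P = 5659.8550 W

5659.8550 W


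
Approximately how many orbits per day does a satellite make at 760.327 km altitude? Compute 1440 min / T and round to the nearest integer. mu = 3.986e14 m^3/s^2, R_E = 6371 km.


r = 7.131327e+06 m
T = 2*pi*sqrt(r^3/mu) = 5993.3101 s = 99.8885 min
revs/day = 1440 / 99.8885 = 14.4161
Rounded: 14 revolutions per day

14 revolutions per day


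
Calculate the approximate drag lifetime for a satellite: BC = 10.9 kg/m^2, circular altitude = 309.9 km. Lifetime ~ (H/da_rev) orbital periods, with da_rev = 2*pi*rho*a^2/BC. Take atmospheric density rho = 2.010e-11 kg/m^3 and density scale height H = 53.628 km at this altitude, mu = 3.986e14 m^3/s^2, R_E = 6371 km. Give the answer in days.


a = R_E + alt = 6680.9000 km = 6.6809e+06 m
da_rev = 2*pi*rho*a^2/BC = 2*pi*2.010e-11*(6.6809e+06)^2/10.9 = 517.153383 m per revolution
N = H/da_rev = 53628.0000 m / 517.153383 m = 103.6984 revolutions
P = 2*pi*sqrt(a^3/mu) = 5434.5511 s
lifetime = N*P = 103.6984 * 5434.5511 = 563554.4824 s = 6.5226 days

6.5226 days


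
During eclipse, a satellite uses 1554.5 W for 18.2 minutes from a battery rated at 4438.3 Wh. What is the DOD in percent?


E_used = P * t / 60 = 1554.5 * 18.2 / 60 = 471.5317 Wh
DOD = E_used / E_total * 100 = 471.5317 / 4438.3 * 100
DOD = 10.6242 %

10.6242 %


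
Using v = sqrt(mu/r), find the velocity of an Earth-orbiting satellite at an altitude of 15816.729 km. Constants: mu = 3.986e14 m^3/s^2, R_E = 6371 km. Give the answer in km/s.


r = R_E + alt = 6371.0 + 15816.729 = 22187.7290 km = 2.2187729e+07 m
v = sqrt(mu/r) = sqrt(3.986e14 / 2.2187729e+07) = 4238.5003 m/s = 4.2385 km/s

4.2385 km/s


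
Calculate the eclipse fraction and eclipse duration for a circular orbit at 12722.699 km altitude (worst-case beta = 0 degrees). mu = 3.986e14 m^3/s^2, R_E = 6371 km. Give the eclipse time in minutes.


r = 19093.6990 km
T = 437.6179 min
Eclipse fraction = arcsin(R_E/r)/pi = arcsin(6371.0000/19093.6990)/pi
= arcsin(0.3336703)/pi = 0.1082872
Eclipse duration = 0.1082872 * 437.6179 = 47.3884 min

47.3884 minutes


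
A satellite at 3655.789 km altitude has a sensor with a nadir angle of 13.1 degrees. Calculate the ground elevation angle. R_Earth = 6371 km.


r = R_E + alt = 10026.7890 km
Law of sines in the satellite / Earth-center / ground-point triangle:
  sin(nadir)/R_E = sin(90 + el)/r  =>  cos(el) = (r/R_E)*sin(nadir)
cos(el) = (10026.7890 / 6371.0000) * sin(13.1 deg) = 0.3567077
el = arccos(0.3567077) = 69.1019 deg
(Earth-central angle = 90 - nadir - el = 7.7981 deg)

69.1019 degrees


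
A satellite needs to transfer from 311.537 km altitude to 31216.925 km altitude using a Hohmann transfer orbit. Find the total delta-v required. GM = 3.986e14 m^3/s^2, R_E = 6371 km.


r1 = 6682.5370 km = 6.682537e+06 m
r2 = 37587.9250 km = 3.7587925e+07 m
dv1 = sqrt(mu/r1)*(sqrt(2*r2/(r1+r2)) - 1) = 2341.0076 m/s
dv2 = sqrt(mu/r2)*(1 - sqrt(2*r1/(r1+r2))) = 1467.1918 m/s
total dv = |dv1| + |dv2| = 2341.0076 + 1467.1918 = 3808.1994 m/s = 3.8082 km/s

3.8082 km/s


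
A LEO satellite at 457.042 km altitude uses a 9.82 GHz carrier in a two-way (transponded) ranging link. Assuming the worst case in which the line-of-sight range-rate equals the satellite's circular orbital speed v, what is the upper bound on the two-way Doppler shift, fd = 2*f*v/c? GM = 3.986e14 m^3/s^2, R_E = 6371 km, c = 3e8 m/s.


r = 6.828042e+06 m
v = sqrt(mu/r) = 7640.4785 m/s (worst-case radial velocity)
f = 9.82 GHz = 9.82e+09 Hz
fd = 2*f*v/c = 2*9.82e+09*7640.4785/3.0e+08
fd = 500196.6560 Hz

500196.6560 Hz


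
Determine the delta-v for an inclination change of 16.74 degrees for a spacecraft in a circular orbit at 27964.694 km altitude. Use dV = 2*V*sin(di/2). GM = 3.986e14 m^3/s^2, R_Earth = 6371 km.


r = 34335.6940 km = 3.4335694e+07 m
V = sqrt(mu/r) = 3407.1851 m/s
di = 16.74 deg = 0.2921681 rad
dV = 2*V*sin(di/2) = 2*3407.1851*sin(0.1460841)
dV = 991.9340 m/s = 0.991934 km/s

0.9919 km/s


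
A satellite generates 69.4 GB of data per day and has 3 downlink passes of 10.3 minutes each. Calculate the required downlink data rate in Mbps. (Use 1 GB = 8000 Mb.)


total contact time = 3 * 10.3 * 60 = 1854.0000 s
data = 69.4 GB = 555200.0000 Mb
rate = 555200.0000 / 1854.0000 = 299.4606 Mbps

299.4606 Mbps


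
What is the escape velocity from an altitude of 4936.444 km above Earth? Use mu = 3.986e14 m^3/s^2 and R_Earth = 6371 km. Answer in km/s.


r = 6371.0 + 4936.444 = 11307.4440 km = 1.1307444e+07 m
v_esc = sqrt(2*mu/r) = sqrt(2*3.986e14 / 1.1307444e+07)
v_esc = 8396.5605 m/s = 8.3966 km/s

8.3966 km/s


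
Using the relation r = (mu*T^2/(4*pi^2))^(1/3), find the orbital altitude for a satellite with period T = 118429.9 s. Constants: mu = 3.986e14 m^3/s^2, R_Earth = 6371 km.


T = 118429.9 s
r = (mu*T^2/(4*pi^2))^(1/3) = (3.986e14 * 118429.9^2 / (4*pi^2))^(1/3)
r = 5.2123483e+07 m = 52123.4829 km
alt = r - R_E = 52123.4829 - 6371 = 45752.4829 km

45752.4829 km


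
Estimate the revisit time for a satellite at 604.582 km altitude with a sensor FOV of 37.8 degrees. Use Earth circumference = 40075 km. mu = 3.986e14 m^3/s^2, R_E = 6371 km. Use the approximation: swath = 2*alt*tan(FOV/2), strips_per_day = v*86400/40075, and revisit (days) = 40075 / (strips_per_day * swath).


swath = 2*604.582*tan(0.3298672) = 413.9894 km
v = sqrt(mu/r) = 7559.2450 m/s = 7.5592 km/s
strips/day = v*86400/40075 = 7.5592*86400/40075 = 16.2974
coverage/day = strips * swath = 16.2974 * 413.9894 = 6746.9552 km
revisit = 40075 / 6746.9552 = 5.9397 days

5.9397 days


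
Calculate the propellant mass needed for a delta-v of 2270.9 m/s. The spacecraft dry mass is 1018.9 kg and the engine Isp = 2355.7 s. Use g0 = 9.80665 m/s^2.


ve = Isp * g0 = 2355.7 * 9.80665 = 23101.525405 m/s
mass ratio = exp(dv/ve) = exp(2270.9/23101.525405) = 1.10329468
m_prop = m_dry * (mr - 1) = 1018.9 * (1.10329468 - 1)
m_prop = 105.2470 kg

105.2470 kg


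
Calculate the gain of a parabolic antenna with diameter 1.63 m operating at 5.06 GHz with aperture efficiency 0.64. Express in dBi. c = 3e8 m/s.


lambda = c/f = 3e8 / 5.06e+09 = 0.05928854 m
G = eta*(pi*D/lambda)^2 = 0.64*(pi*1.63/0.05928854)^2
G = 4774.3412 (linear)
G = 10*log10(4774.3412) = 36.7891 dBi

36.7891 dBi


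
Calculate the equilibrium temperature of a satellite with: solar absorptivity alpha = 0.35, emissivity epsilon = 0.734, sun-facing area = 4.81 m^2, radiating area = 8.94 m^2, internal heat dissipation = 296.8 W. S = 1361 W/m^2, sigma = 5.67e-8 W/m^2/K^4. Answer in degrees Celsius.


Numerator = alpha*S*A_sun + Q_int = 0.35*1361*4.81 + 296.8 = 2588.0435 W
Denominator = eps*sigma*A_rad = 0.734*5.67e-8*8.94 = 3.7206313e-07 W/K^4
T^4 = 6.9559257e+09 K^4
T = 288.7944 K = 15.6444 C

15.6444 degrees Celsius


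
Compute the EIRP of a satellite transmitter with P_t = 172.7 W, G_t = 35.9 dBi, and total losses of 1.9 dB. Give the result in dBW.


Pt = 172.7 W = 22.3729 dBW
EIRP = Pt_dBW + Gt - losses = 22.3729 + 35.9 - 1.9 = 56.3729 dBW

56.3729 dBW


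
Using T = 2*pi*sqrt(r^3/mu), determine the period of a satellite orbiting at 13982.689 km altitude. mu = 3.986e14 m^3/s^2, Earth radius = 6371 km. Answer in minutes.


r = 20353.6890 km = 2.0353689e+07 m
T = 2*pi*sqrt(r^3/mu) = 2*pi*sqrt(8.4319768e+21 / 3.986e14)
T = 28898.5414 s = 481.6424 min

481.6424 minutes


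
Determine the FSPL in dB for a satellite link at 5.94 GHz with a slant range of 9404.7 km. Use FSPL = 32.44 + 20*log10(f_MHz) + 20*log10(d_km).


f = 5.94 GHz = 5940.0000 MHz
d = 9404.7 km
FSPL = 32.44 + 20*log10(5940.0000) + 20*log10(9404.7)
FSPL = 32.44 + 75.4757 + 79.4669
FSPL = 187.3826 dB

187.3826 dB


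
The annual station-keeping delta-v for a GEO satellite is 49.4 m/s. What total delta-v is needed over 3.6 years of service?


dV = rate * years = 49.4 * 3.6
dV = 177.8400 m/s

177.8400 m/s


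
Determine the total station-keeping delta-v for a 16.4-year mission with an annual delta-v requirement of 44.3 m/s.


dV = rate * years = 44.3 * 16.4
dV = 726.5200 m/s

726.5200 m/s


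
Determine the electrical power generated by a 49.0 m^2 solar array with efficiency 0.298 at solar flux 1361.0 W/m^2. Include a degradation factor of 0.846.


P = area * eta * S * degradation
P = 49.0 * 0.298 * 1361.0 * 0.846
P = 16812.8304 W

16812.8304 W


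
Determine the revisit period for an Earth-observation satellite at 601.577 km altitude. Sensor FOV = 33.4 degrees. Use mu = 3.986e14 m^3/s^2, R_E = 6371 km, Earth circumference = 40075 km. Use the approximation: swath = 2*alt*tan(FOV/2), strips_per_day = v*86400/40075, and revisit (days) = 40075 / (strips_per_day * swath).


swath = 2*601.577*tan(0.29147) = 360.9635 km
v = sqrt(mu/r) = 7560.8738 m/s = 7.5609 km/s
strips/day = v*86400/40075 = 7.5609*86400/40075 = 16.3009
coverage/day = strips * swath = 16.3009 * 360.9635 = 5884.0382 km
revisit = 40075 / 5884.0382 = 6.8108 days

6.8108 days


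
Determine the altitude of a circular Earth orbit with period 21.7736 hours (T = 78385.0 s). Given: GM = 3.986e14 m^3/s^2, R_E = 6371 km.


T = 78385.0 s
r = (mu*T^2/(4*pi^2))^(1/3) = (3.986e14 * 78385.0^2 / (4*pi^2))^(1/3)
r = 3.9586566e+07 m = 39586.5658 km
alt = r - R_E = 39586.5658 - 6371 = 33215.5658 km

33215.5658 km


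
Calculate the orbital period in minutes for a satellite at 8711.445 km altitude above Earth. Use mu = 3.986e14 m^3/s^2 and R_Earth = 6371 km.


r = 15082.4450 km = 1.5082445e+07 m
T = 2*pi*sqrt(r^3/mu) = 2*pi*sqrt(3.4309568e+21 / 3.986e14)
T = 18433.9687 s = 307.2328 min

307.2328 minutes


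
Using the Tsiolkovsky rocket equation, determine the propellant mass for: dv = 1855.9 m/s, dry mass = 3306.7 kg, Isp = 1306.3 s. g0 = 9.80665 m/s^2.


ve = Isp * g0 = 1306.3 * 9.80665 = 12810.426895 m/s
mass ratio = exp(dv/ve) = exp(1855.9/12810.426895) = 1.15589412
m_prop = m_dry * (mr - 1) = 3306.7 * (1.15589412 - 1)
m_prop = 515.4951 kg

515.4951 kg


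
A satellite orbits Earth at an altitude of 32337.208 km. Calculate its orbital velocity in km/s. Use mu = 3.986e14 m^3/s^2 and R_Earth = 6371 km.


r = R_E + alt = 6371.0 + 32337.208 = 38708.2080 km = 3.8708208e+07 m
v = sqrt(mu/r) = sqrt(3.986e14 / 3.8708208e+07) = 3208.9808 m/s = 3.2090 km/s

3.2090 km/s


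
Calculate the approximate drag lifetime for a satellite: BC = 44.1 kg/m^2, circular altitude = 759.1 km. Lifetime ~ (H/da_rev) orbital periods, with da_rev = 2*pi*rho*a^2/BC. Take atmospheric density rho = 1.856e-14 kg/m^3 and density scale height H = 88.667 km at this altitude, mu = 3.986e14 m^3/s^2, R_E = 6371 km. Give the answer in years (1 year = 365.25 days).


a = R_E + alt = 7130.1000 km = 7.1301e+06 m
da_rev = 2*pi*rho*a^2/BC = 2*pi*1.856e-14*(7.1301e+06)^2/44.1 = 0.134434425 m per revolution
N = H/da_rev = 88667.0000 m / 0.134434425 m = 659555.7670 revolutions
P = 2*pi*sqrt(a^3/mu) = 5991.7634 s
lifetime = N*P = 659555.7670 * 5991.7634 = 3.9519021e+09 s = 45739.6073 days
years = 45739.6073 / 365.25 = 125.2282 years

125.2282 years


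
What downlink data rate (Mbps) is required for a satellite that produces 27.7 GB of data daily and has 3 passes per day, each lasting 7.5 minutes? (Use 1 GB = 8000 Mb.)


total contact time = 3 * 7.5 * 60 = 1350.0000 s
data = 27.7 GB = 221600.0000 Mb
rate = 221600.0000 / 1350.0000 = 164.1481 Mbps

164.1481 Mbps


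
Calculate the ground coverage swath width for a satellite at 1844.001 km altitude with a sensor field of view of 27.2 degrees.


FOV = 27.2 deg = 0.4747296 rad
swath = 2 * alt * tan(FOV/2) = 2 * 1844.001 * tan(0.2373648)
swath = 2 * 1844.001 * 0.2419255
swath = 892.2216 km

892.2216 km


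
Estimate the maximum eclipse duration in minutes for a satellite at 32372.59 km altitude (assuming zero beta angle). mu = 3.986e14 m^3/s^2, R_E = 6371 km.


r = 38743.5900 km
T = 1264.9104 min
Eclipse fraction = arcsin(R_E/r)/pi = arcsin(6371.0000/38743.5900)/pi
= arcsin(0.1644401)/pi = 0.05258173
Eclipse duration = 0.05258173 * 1264.9104 = 66.5112 min

66.5112 minutes


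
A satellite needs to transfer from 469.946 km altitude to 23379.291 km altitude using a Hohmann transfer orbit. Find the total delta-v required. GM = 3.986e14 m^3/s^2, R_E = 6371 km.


r1 = 6840.9460 km = 6.840946e+06 m
r2 = 29750.2910 km = 2.9750291e+07 m
dv1 = sqrt(mu/r1)*(sqrt(2*r2/(r1+r2)) - 1) = 2100.5357 m/s
dv2 = sqrt(mu/r2)*(1 - sqrt(2*r1/(r1+r2))) = 1422.1088 m/s
total dv = |dv1| + |dv2| = 2100.5357 + 1422.1088 = 3522.6445 m/s = 3.5226 km/s

3.5226 km/s


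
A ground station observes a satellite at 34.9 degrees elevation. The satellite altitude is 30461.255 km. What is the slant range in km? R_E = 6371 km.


h = 30461.255 km, el = 34.9 deg
d = -R_E*sin(el) + sqrt((R_E*sin(el))^2 + 2*R_E*h + h^2)
d = -6371.0000*sin(0.6091199) + sqrt((6371.0000*0.5721459)^2 + 2*6371.0000*30461.255 + 30461.255^2)
d = 32814.5957 km

32814.5957 km


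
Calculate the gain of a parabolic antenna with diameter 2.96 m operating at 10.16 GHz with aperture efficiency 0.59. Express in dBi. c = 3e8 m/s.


lambda = c/f = 3e8 / 1.016e+10 = 0.02952756 m
G = eta*(pi*D/lambda)^2 = 0.59*(pi*2.96/0.02952756)^2
G = 58516.7349 (linear)
G = 10*log10(58516.7349) = 47.6728 dBi

47.6728 dBi


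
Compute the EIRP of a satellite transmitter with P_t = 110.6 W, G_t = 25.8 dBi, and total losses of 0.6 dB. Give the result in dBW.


Pt = 110.6 W = 20.4376 dBW
EIRP = Pt_dBW + Gt - losses = 20.4376 + 25.8 - 0.6 = 45.6376 dBW

45.6376 dBW


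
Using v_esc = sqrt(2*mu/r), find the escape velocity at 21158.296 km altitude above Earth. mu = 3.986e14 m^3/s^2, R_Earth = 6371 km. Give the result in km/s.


r = 6371.0 + 21158.296 = 27529.2960 km = 2.7529296e+07 m
v_esc = sqrt(2*mu/r) = sqrt(2*3.986e14 / 2.7529296e+07)
v_esc = 5381.2862 m/s = 5.3813 km/s

5.3813 km/s


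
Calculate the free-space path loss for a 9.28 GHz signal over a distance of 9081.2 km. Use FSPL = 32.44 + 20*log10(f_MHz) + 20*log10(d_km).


f = 9.28 GHz = 9280.0000 MHz
d = 9081.2 km
FSPL = 32.44 + 20*log10(9280.0000) + 20*log10(9081.2)
FSPL = 32.44 + 79.3510 + 79.1629
FSPL = 190.9538 dB

190.9538 dB


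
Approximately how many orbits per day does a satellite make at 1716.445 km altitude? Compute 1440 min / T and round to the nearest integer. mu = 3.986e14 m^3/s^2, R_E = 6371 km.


r = 8.087445e+06 m
T = 2*pi*sqrt(r^3/mu) = 7238.1609 s = 120.6360 min
revs/day = 1440 / 120.6360 = 11.9367
Rounded: 12 revolutions per day

12 revolutions per day


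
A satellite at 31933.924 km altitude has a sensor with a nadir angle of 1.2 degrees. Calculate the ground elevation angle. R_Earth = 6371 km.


r = R_E + alt = 38304.9240 km
Law of sines in the satellite / Earth-center / ground-point triangle:
  sin(nadir)/R_E = sin(90 + el)/r  =>  cos(el) = (r/R_E)*sin(nadir)
cos(el) = (38304.9240 / 6371.0000) * sin(1.2 deg) = 0.125914
el = arccos(0.125914) = 82.7665 deg
(Earth-central angle = 90 - nadir - el = 6.0335 deg)

82.7665 degrees


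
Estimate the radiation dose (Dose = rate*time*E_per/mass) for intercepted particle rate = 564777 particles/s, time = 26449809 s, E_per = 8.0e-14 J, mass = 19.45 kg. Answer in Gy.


Total energy deposited = rate * time * E_per
  = 564777 * 26449809 * 8.0e-14 = 1.1951 J
Dose = E_total / mass = 1.1951 / 19.45
Dose = 0.06144265 Gy

0.0614 Gy


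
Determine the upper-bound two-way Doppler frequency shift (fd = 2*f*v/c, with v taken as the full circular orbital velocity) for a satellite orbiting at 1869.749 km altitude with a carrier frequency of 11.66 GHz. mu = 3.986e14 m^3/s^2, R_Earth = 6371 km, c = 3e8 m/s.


r = 8.240749e+06 m
v = sqrt(mu/r) = 6954.8105 m/s (worst-case radial velocity)
f = 11.66 GHz = 1.166e+10 Hz
fd = 2*f*v/c = 2*1.166e+10*6954.8105/3.0e+08
fd = 540620.6064 Hz

540620.6064 Hz


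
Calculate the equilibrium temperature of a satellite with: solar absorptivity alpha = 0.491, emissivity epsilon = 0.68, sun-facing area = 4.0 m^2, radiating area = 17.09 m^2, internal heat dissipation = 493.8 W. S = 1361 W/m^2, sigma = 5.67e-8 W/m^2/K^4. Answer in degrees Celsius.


Numerator = alpha*S*A_sun + Q_int = 0.491*1361*4.0 + 493.8 = 3166.8040 W
Denominator = eps*sigma*A_rad = 0.68*5.67e-8*17.09 = 6.5892204e-07 W/K^4
T^4 = 4.8060374e+09 K^4
T = 263.2975 K = -9.8525 C

-9.8525 degrees Celsius


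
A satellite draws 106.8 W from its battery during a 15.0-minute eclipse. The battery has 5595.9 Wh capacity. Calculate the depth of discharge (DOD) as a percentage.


E_used = P * t / 60 = 106.8 * 15.0 / 60 = 26.7000 Wh
DOD = E_used / E_total * 100 = 26.7000 / 5595.9 * 100
DOD = 0.477135 %

0.4771 %


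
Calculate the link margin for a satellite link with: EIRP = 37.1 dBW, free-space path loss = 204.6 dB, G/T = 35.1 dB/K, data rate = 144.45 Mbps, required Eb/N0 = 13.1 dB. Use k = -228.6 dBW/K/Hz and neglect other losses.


C/N0 = EIRP - FSPL + G/T - k = 37.1 - 204.6 + 35.1 - (-228.6)
C/N0 = 96.2000 dB-Hz
R_b = 144.45 Mbps = 1.4445e+08 bps -> 10*log10(R_b) = 81.5972 dB-Hz
Eb/N0 = C/N0 - 10*log10(R_b) = 96.2000 - 81.5972 = 14.6028 dB
Margin = Eb/N0 - Eb/N0_req = 14.6028 - 13.1 = 1.5028 dB (link closes)

1.5028 dB


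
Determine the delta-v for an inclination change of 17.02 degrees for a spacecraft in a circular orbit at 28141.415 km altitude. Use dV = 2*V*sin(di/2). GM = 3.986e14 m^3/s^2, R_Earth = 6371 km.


r = 34512.4150 km = 3.4512415e+07 m
V = sqrt(mu/r) = 3398.4507 m/s
di = 17.02 deg = 0.297055 rad
dV = 2*V*sin(di/2) = 2*3398.4507*sin(0.1485275)
dV = 1005.8192 m/s = 1.0058 km/s

1.0058 km/s


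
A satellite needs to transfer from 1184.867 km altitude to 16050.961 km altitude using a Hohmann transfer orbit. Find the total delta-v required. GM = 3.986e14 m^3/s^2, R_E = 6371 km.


r1 = 7555.8670 km = 7.555867e+06 m
r2 = 22421.9610 km = 2.2421961e+07 m
dv1 = sqrt(mu/r1)*(sqrt(2*r2/(r1+r2)) - 1) = 1620.2046 m/s
dv2 = sqrt(mu/r2)*(1 - sqrt(2*r1/(r1+r2))) = 1222.7368 m/s
total dv = |dv1| + |dv2| = 1620.2046 + 1222.7368 = 2842.9414 m/s = 2.8429 km/s

2.8429 km/s


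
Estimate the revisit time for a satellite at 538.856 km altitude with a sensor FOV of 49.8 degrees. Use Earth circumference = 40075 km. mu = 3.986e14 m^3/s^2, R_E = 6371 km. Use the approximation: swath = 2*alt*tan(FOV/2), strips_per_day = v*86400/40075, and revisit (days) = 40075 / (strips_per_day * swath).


swath = 2*538.856*tan(0.434587) = 500.2573 km
v = sqrt(mu/r) = 7595.1114 m/s = 7.5951 km/s
strips/day = v*86400/40075 = 7.5951*86400/40075 = 16.3747
coverage/day = strips * swath = 16.3747 * 500.2573 = 8191.5815 km
revisit = 40075 / 8191.5815 = 4.8922 days

4.8922 days
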